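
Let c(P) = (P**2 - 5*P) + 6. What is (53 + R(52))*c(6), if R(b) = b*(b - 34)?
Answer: 11868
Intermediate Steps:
R(b) = b*(-34 + b)
c(P) = 6 + P**2 - 5*P
(53 + R(52))*c(6) = (53 + 52*(-34 + 52))*(6 + 6**2 - 5*6) = (53 + 52*18)*(6 + 36 - 30) = (53 + 936)*12 = 989*12 = 11868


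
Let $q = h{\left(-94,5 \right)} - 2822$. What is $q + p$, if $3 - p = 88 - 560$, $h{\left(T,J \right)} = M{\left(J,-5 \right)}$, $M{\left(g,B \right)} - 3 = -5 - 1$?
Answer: $-2350$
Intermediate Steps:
$M{\left(g,B \right)} = -3$ ($M{\left(g,B \right)} = 3 - 6 = -3$)
$h{\left(T,J \right)} = -3$
$p = 475$ ($p = 3 - \left(88 - 560\right) = 3 - -472 = 3 + 472 = 475$)
$q = -2825$ ($q = -3 - 2822 = -2825$)
$q + p = -2825 + 475 = -2350$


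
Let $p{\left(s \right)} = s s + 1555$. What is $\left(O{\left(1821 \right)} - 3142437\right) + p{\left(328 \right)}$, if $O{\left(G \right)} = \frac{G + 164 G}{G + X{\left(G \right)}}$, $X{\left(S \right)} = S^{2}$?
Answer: $- \frac{5526668791}{1822} \approx -3.0333 \cdot 10^{6}$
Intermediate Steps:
$p{\left(s \right)} = 1555 + s^{2}$ ($p{\left(s \right)} = s^{2} + 1555 = 1555 + s^{2}$)
$O{\left(G \right)} = \frac{165 G}{G + G^{2}}$ ($O{\left(G \right)} = \frac{G + 164 G}{G + G^{2}} = \frac{165 G}{G + G^{2}}$)
$\left(O{\left(1821 \right)} - 3142437\right) + p{\left(328 \right)} = \left(\frac{165}{1 + 1821} - 3142437\right) + \left(1555 + 328^{2}\right) = \left(\frac{165}{1822} - 3142437\right) + \left(1555 + 107584\right) = \left(165 \cdot \frac{1}{1822} - 3142437\right) + 109139 = \left(\frac{165}{1822} - 3142437\right) + 109139 = - \frac{5725520049}{1822} + 109139 = - \frac{5526668791}{1822}$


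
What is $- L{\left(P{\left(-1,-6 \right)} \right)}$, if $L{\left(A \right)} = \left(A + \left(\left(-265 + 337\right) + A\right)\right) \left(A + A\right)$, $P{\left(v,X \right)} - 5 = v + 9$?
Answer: $-2548$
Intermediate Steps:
$P{\left(v,X \right)} = 14 + v$ ($P{\left(v,X \right)} = 5 + \left(v + 9\right) = 5 + \left(9 + v\right) = 14 + v$)
$L{\left(A \right)} = 2 A \left(72 + 2 A\right)$ ($L{\left(A \right)} = \left(A + \left(72 + A\right)\right) 2 A = \left(72 + 2 A\right) 2 A = 2 A \left(72 + 2 A\right)$)
$- L{\left(P{\left(-1,-6 \right)} \right)} = - 4 \left(14 - 1\right) \left(36 + \left(14 - 1\right)\right) = - 4 \cdot 13 \left(36 + 13\right) = - 4 \cdot 13 \cdot 49 = \left(-1\right) 2548 = -2548$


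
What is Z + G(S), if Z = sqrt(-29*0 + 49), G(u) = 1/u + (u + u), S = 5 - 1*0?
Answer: 86/5 ≈ 17.200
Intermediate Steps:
S = 5 (S = 5 + 0 = 5)
G(u) = 1/u + 2*u
Z = 7 (Z = sqrt(0 + 49) = sqrt(49) = 7)
Z + G(S) = 7 + (1/5 + 2*5) = 7 + (1/5 + 10) = 7 + 51/5 = 86/5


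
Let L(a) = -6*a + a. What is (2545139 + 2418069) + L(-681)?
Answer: 4966613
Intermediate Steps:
L(a) = -5*a
(2545139 + 2418069) + L(-681) = (2545139 + 2418069) - 5*(-681) = 4963208 + 3405 = 4966613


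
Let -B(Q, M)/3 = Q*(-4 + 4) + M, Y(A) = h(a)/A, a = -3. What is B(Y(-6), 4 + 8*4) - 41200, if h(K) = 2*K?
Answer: -41308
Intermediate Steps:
Y(A) = -6/A (Y(A) = (2*(-3))/A = -6/A)
B(Q, M) = -3*M (B(Q, M) = -3*(Q*(-4 + 4) + M) = -3*(Q*0 + M) = -3*(0 + M) = -3*M)
B(Y(-6), 4 + 8*4) - 41200 = -3*(4 + 8*4) - 41200 = -3*(4 + 32) - 41200 = -3*36 - 41200 = -108 - 41200 = -41308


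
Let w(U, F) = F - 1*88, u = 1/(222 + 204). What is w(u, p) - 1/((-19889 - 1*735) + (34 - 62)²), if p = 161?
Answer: 1448321/19840 ≈ 73.000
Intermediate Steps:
u = 1/426 ≈ 0.0023474
w(U, F) = -88 + F (w(U, F) = F - 88 = -88 + F)
w(u, p) - 1/((-19889 - 1*735) + (34 - 62)²) = (-88 + 161) - 1/((-19889 - 1*735) + (34 - 62)²) = 73 - 1/((-19889 - 735) + (-28)²) = 73 - 1/(-20624 + 784) = 73 - 1/(-19840) = 73 - 1*(-1/19840) = 73 + 1/19840 = 1448321/19840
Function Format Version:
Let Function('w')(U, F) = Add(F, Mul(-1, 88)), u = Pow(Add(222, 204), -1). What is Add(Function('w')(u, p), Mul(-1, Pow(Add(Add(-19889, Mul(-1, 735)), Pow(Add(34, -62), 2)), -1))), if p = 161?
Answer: Rational(1448321, 19840) ≈ 73.000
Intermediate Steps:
u = Rational(1, 426) (u = Pow(426, -1) = Rational(1, 426) ≈ 0.0023474)
Function('w')(U, F) = Add(-88, F) (Function('w')(U, F) = Add(F, -88) = Add(-88, F))
Add(Function('w')(u, p), Mul(-1, Pow(Add(Add(-19889, Mul(-1, 735)), Pow(Add(34, -62), 2)), -1))) = Add(Add(-88, 161), Mul(-1, Pow(Add(Add(-19889, Mul(-1, 735)), Pow(Add(34, -62), 2)), -1))) = Add(73, Mul(-1, Pow(Add(Add(-19889, -735), Pow(-28, 2)), -1))) = Add(73, Mul(-1, Pow(Add(-20624, 784), -1))) = Add(73, Mul(-1, Pow(-19840, -1))) = Add(73, Mul(-1, Rational(-1, 19840))) = Add(73, Rational(1, 19840)) = Rational(1448321, 19840)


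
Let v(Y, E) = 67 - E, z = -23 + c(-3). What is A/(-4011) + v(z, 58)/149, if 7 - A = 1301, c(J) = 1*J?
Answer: 228905/597639 ≈ 0.38302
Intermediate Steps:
c(J) = J
z = -26 (z = -23 - 3 = -26)
A = -1294 (A = 7 - 1*1301 = 7 - 1301 = -1294)
A/(-4011) + v(z, 58)/149 = -1294/(-4011) + (67 - 1*58)/149 = -1294*(-1/4011) + (67 - 58)*(1/149) = 1294/4011 + 9*(1/149) = 1294/4011 + 9/149 = 228905/597639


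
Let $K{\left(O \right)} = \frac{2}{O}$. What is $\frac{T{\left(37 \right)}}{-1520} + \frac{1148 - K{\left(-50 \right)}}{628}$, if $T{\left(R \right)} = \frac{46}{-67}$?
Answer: $\frac{73090801}{39972200} \approx 1.8285$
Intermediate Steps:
$T{\left(R \right)} = - \frac{46}{67}$ ($T{\left(R \right)} = 46 \left(- \frac{1}{67}\right) = - \frac{46}{67}$)
$\frac{T{\left(37 \right)}}{-1520} + \frac{1148 - K{\left(-50 \right)}}{628} = - \frac{46}{67 \left(-1520\right)} + \frac{1148 - \frac{2}{-50}}{628} = \left(- \frac{46}{67}\right) \left(- \frac{1}{1520}\right) + \left(1148 - 2 \left(- \frac{1}{50}\right)\right) \frac{1}{628} = \frac{23}{50920} + \left(1148 - - \frac{1}{25}\right) \frac{1}{628} = \frac{23}{50920} + \left(1148 + \frac{1}{25}\right) \frac{1}{628} = \frac{23}{50920} + \frac{28701}{25} \cdot \frac{1}{628} = \frac{23}{50920} + \frac{28701}{15700} = \frac{73090801}{39972200}$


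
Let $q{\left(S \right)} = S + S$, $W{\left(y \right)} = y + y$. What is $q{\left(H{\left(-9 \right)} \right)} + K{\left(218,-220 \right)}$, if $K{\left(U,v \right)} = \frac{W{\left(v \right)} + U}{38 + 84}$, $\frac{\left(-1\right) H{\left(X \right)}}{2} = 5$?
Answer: $- \frac{1331}{61} \approx -21.82$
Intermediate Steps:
$W{\left(y \right)} = 2 y$
$H{\left(X \right)} = -10$ ($H{\left(X \right)} = \left(-2\right) 5 = -10$)
$q{\left(S \right)} = 2 S$
$K{\left(U,v \right)} = \frac{v}{61} + \frac{U}{122}$ ($K{\left(U,v \right)} = \frac{2 v + U}{38 + 84} = \frac{U + 2 v}{122} = \left(U + 2 v\right) \frac{1}{122} = \frac{v}{61} + \frac{U}{122}$)
$q{\left(H{\left(-9 \right)} \right)} + K{\left(218,-220 \right)} = 2 \left(-10\right) + \left(\frac{1}{61} \left(-220\right) + \frac{1}{122} \cdot 218\right) = -20 + \left(- \frac{220}{61} + \frac{109}{61}\right) = -20 - \frac{111}{61} = - \frac{1331}{61}$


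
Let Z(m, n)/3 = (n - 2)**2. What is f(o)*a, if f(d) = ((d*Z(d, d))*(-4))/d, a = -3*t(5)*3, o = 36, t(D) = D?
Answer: 624240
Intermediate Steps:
Z(m, n) = 3*(-2 + n)**2 (Z(m, n) = 3*(n - 2)**2 = 3*(-2 + n)**2)
a = -45 (a = -3*5*3 = -15*3 = -45)
f(d) = -12*(-2 + d)**2 (f(d) = ((d*(3*(-2 + d)**2))*(-4))/d = ((3*d*(-2 + d)**2)*(-4))/d = (-12*d*(-2 + d)**2)/d = -12*(-2 + d)**2)
f(o)*a = -12*(-2 + 36)**2*(-45) = -12*34**2*(-45) = -12*1156*(-45) = -13872*(-45) = 624240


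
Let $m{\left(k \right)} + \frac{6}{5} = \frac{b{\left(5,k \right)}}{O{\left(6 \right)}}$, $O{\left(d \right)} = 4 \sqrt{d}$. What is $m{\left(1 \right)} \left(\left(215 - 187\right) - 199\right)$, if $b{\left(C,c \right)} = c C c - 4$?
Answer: $\frac{1026}{5} - \frac{57 \sqrt{6}}{8} \approx 187.75$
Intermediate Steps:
$b{\left(C,c \right)} = -4 + C c^{2}$ ($b{\left(C,c \right)} = C c c - 4 = C c^{2} - 4 = -4 + C c^{2}$)
$m{\left(k \right)} = - \frac{6}{5} + \frac{\sqrt{6} \left(-4 + 5 k^{2}\right)}{24}$ ($m{\left(k \right)} = - \frac{6}{5} + \frac{-4 + 5 k^{2}}{4 \sqrt{6}} = - \frac{6}{5} + \left(-4 + 5 k^{2}\right) \frac{\sqrt{6}}{24} = - \frac{6}{5} + \frac{\sqrt{6} \left(-4 + 5 k^{2}\right)}{24}$)
$m{\left(1 \right)} \left(\left(215 - 187\right) - 199\right) = \left(- \frac{6}{5} + \frac{\sqrt{6} \left(-4 + 5 \cdot 1^{2}\right)}{24}\right) \left(\left(215 - 187\right) - 199\right) = \left(- \frac{6}{5} + \frac{\sqrt{6} \left(-4 + 5 \cdot 1\right)}{24}\right) \left(\left(215 - 187\right) - 199\right) = \left(- \frac{6}{5} + \frac{\sqrt{6} \left(-4 + 5\right)}{24}\right) \left(28 - 199\right) = \left(- \frac{6}{5} + \frac{1}{24} \sqrt{6} \cdot 1\right) \left(-171\right) = \left(- \frac{6}{5} + \frac{\sqrt{6}}{24}\right) \left(-171\right) = \frac{1026}{5} - \frac{57 \sqrt{6}}{8}$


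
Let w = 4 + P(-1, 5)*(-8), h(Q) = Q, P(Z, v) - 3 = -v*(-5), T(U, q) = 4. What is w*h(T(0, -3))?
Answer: -880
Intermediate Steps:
P(Z, v) = 3 + 5*v (P(Z, v) = 3 - v*(-5) = 3 + 5*v)
w = -220 (w = 4 + (3 + 5*5)*(-8) = 4 + (3 + 25)*(-8) = 4 + 28*(-8) = 4 - 224 = -220)
w*h(T(0, -3)) = -220*4 = -880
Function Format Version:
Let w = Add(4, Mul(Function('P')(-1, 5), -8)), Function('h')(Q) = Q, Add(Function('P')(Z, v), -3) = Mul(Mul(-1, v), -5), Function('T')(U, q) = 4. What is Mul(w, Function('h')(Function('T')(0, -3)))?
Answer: -880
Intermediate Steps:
Function('P')(Z, v) = Add(3, Mul(5, v)) (Function('P')(Z, v) = Add(3, Mul(Mul(-1, v), -5)) = Add(3, Mul(5, v)))
w = -220 (w = Add(4, Mul(Add(3, Mul(5, 5)), -8)) = Add(4, Mul(Add(3, 25), -8)) = Add(4, Mul(28, -8)) = Add(4, -224) = -220)
Mul(w, Function('h')(Function('T')(0, -3))) = Mul(-220, 4) = -880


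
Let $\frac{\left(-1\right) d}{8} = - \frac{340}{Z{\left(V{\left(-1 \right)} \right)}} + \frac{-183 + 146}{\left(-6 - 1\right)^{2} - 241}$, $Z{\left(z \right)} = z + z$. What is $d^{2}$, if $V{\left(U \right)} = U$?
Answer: $\frac{1067786329}{576} \approx 1.8538 \cdot 10^{6}$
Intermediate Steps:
$Z{\left(z \right)} = 2 z$
$d = - \frac{32677}{24}$ ($d = - 8 \left(- \frac{340}{2 \left(-1\right)} + \frac{-183 + 146}{\left(-6 - 1\right)^{2} - 241}\right) = - 8 \left(- \frac{340}{-2} - \frac{37}{\left(-7\right)^{2} - 241}\right) = - 8 \left(\left(-340\right) \left(- \frac{1}{2}\right) - \frac{37}{49 - 241}\right) = - 8 \left(170 - \frac{37}{-192}\right) = - 8 \left(170 - - \frac{37}{192}\right) = - 8 \left(170 + \frac{37}{192}\right) = \left(-8\right) \frac{32677}{192} = - \frac{32677}{24} \approx -1361.5$)
$d^{2} = \left(- \frac{32677}{24}\right)^{2} = \frac{1067786329}{576}$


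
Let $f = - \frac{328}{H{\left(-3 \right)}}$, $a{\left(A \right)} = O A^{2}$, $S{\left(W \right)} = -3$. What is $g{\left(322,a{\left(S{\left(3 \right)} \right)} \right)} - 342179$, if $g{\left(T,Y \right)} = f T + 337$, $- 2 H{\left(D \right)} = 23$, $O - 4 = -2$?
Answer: $-332658$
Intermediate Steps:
$O = 2$ ($O = 4 - 2 = 2$)
$H{\left(D \right)} = - \frac{23}{2}$ ($H{\left(D \right)} = \left(- \frac{1}{2}\right) 23 = - \frac{23}{2}$)
$a{\left(A \right)} = 2 A^{2}$
$f = \frac{656}{23}$ ($f = - \frac{328}{- \frac{23}{2}} = \left(-328\right) \left(- \frac{2}{23}\right) = \frac{656}{23} \approx 28.522$)
$g{\left(T,Y \right)} = 337 + \frac{656 T}{23}$ ($g{\left(T,Y \right)} = \frac{656 T}{23} + 337 = 337 + \frac{656 T}{23}$)
$g{\left(322,a{\left(S{\left(3 \right)} \right)} \right)} - 342179 = \left(337 + \frac{656}{23} \cdot 322\right) - 342179 = \left(337 + 9184\right) - 342179 = 9521 - 342179 = -332658$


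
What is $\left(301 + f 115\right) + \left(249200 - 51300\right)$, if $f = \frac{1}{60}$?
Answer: $\frac{2378435}{12} \approx 1.982 \cdot 10^{5}$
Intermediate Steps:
$f = \frac{1}{60} \approx 0.016667$
$\left(301 + f 115\right) + \left(249200 - 51300\right) = \left(301 + \frac{1}{60} \cdot 115\right) + \left(249200 - 51300\right) = \left(301 + \frac{23}{12}\right) + \left(249200 - 51300\right) = \frac{3635}{12} + 197900 = \frac{2378435}{12}$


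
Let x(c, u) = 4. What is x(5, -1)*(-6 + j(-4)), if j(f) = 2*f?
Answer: -56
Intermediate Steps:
x(5, -1)*(-6 + j(-4)) = 4*(-6 + 2*(-4)) = 4*(-6 - 8) = 4*(-14) = -56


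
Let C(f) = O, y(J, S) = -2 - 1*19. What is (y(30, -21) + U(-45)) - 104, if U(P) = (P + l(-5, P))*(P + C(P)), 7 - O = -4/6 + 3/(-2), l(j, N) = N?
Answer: 3100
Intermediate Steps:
y(J, S) = -21 (y(J, S) = -2 - 19 = -21)
O = 55/6 (O = 7 - (-4/6 + 3/(-2)) = 7 - (-4*⅙ + 3*(-½)) = 7 - (-⅔ - 3/2) = 7 - 1*(-13/6) = 7 + 13/6 = 55/6 ≈ 9.1667)
C(f) = 55/6
U(P) = 2*P*(55/6 + P) (U(P) = (P + P)*(P + 55/6) = (2*P)*(55/6 + P) = 2*P*(55/6 + P))
(y(30, -21) + U(-45)) - 104 = (-21 + (⅓)*(-45)*(55 + 6*(-45))) - 104 = (-21 + (⅓)*(-45)*(55 - 270)) - 104 = (-21 + (⅓)*(-45)*(-215)) - 104 = (-21 + 3225) - 104 = 3204 - 104 = 3100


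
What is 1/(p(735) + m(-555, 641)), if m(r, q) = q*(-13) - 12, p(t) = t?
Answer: -1/7610 ≈ -0.00013141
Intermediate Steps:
m(r, q) = -12 - 13*q (m(r, q) = -13*q - 12 = -12 - 13*q)
1/(p(735) + m(-555, 641)) = 1/(735 + (-12 - 13*641)) = 1/(735 + (-12 - 8333)) = 1/(735 - 8345) = 1/(-7610) = -1/7610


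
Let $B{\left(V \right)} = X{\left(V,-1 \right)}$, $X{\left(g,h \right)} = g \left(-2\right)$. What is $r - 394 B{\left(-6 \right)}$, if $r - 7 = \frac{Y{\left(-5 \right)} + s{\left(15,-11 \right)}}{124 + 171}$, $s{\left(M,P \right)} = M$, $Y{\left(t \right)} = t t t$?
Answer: $- \frac{278561}{59} \approx -4721.4$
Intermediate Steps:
$X{\left(g,h \right)} = - 2 g$
$Y{\left(t \right)} = t^{3}$ ($Y{\left(t \right)} = t^{2} t = t^{3}$)
$B{\left(V \right)} = - 2 V$
$r = \frac{391}{59}$ ($r = 7 + \frac{\left(-5\right)^{3} + 15}{124 + 171} = 7 + \frac{-125 + 15}{295} = 7 - \frac{22}{59} = \frac{391}{59} \approx 6.6271$)
$r - 394 B{\left(-6 \right)} = \frac{391}{59} - 394 \left(\left(-2\right) \left(-6\right)\right) = \frac{391}{59} - 4728 = - \frac{278561}{59}$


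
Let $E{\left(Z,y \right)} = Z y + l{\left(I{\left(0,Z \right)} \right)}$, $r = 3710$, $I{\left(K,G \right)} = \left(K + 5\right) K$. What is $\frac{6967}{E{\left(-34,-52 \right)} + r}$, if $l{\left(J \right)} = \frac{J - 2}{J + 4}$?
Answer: $\frac{13934}{10955} \approx 1.2719$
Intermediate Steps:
$I{\left(K,G \right)} = K \left(5 + K\right)$ ($I{\left(K,G \right)} = \left(5 + K\right) K = K \left(5 + K\right)$)
$l{\left(J \right)} = \frac{-2 + J}{4 + J}$
$E{\left(Z,y \right)} = - \frac{1}{2} + Z y$ ($E{\left(Z,y \right)} = Z y + \frac{-2 + 0 \left(5 + 0\right)}{4 + 0 \left(5 + 0\right)} = Z y + \frac{-2 + 0 \cdot 5}{4 + 0 \cdot 5} = Z y + \frac{-2 + 0}{4 + 0} = Z y + \frac{1}{4} \left(-2\right) = Z y - \frac{1}{2} = - \frac{1}{2} + Z y$)
$\frac{6967}{E{\left(-34,-52 \right)} + r} = \frac{6967}{\left(- \frac{1}{2} - -1768\right) + 3710} = \frac{6967}{\left(- \frac{1}{2} + 1768\right) + 3710} = \frac{6967}{\frac{3535}{2} + 3710} = \frac{6967}{\frac{10955}{2}} = 6967 \cdot \frac{2}{10955} = \frac{13934}{10955}$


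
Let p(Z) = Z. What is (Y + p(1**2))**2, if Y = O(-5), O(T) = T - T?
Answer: 1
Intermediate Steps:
O(T) = 0
Y = 0
(Y + p(1**2))**2 = (0 + 1**2)**2 = (0 + 1)**2 = 1**2 = 1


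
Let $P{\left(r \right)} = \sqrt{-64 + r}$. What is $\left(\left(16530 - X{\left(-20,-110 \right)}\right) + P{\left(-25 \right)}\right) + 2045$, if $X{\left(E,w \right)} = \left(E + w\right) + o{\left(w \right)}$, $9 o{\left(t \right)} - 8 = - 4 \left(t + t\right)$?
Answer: $\frac{55819}{3} + i \sqrt{89} \approx 18606.0 + 9.434 i$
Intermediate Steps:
$o{\left(t \right)} = \frac{8}{9} - \frac{8 t}{9}$ ($o{\left(t \right)} = \frac{8}{9} + \frac{\left(-4\right) \left(t + t\right)}{9} = \frac{8}{9} + \frac{\left(-4\right) 2 t}{9} = \frac{8}{9} + \frac{\left(-8\right) t}{9} = \frac{8}{9} - \frac{8 t}{9}$)
$X{\left(E,w \right)} = \frac{8}{9} + E + \frac{w}{9}$ ($X{\left(E,w \right)} = \left(E + w\right) - \left(- \frac{8}{9} + \frac{8 w}{9}\right) = \frac{8}{9} + E + \frac{w}{9}$)
$\left(\left(16530 - X{\left(-20,-110 \right)}\right) + P{\left(-25 \right)}\right) + 2045 = \left(\left(16530 - \left(\frac{8}{9} - 20 + \frac{1}{9} \left(-110\right)\right)\right) + \sqrt{-64 - 25}\right) + 2045 = \left(\left(16530 - \left(\frac{8}{9} - 20 - \frac{110}{9}\right)\right) + \sqrt{-89}\right) + 2045 = \left(\left(16530 - - \frac{94}{3}\right) + i \sqrt{89}\right) + 2045 = \left(\left(16530 + \frac{94}{3}\right) + i \sqrt{89}\right) + 2045 = \left(\frac{49684}{3} + i \sqrt{89}\right) + 2045 = \frac{55819}{3} + i \sqrt{89}$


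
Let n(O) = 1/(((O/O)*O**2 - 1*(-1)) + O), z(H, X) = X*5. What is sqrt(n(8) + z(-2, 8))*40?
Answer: 40*sqrt(213233)/73 ≈ 253.03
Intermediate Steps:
z(H, X) = 5*X
n(O) = 1/(1 + O + O**2) (n(O) = 1/((1*O**2 + 1) + O) = 1/((O**2 + 1) + O) = 1/((1 + O**2) + O) = 1/(1 + O + O**2))
sqrt(n(8) + z(-2, 8))*40 = sqrt(1/(1 + 8 + 8**2) + 5*8)*40 = sqrt(1/(1 + 8 + 64) + 40)*40 = sqrt(1/73 + 40)*40 = sqrt(2921/73)*40 = (sqrt(213233)/73)*40 = 40*sqrt(213233)/73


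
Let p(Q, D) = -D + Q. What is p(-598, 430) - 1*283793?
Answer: -284821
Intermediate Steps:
p(Q, D) = Q - D
p(-598, 430) - 1*283793 = (-598 - 1*430) - 1*283793 = (-598 - 430) - 283793 = -1028 - 283793 = -284821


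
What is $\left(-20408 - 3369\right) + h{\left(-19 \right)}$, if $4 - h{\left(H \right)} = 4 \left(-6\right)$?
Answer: $-23749$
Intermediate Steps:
$h{\left(H \right)} = 28$ ($h{\left(H \right)} = 4 - 4 \left(-6\right) = 4 - -24 = 4 + 24 = 28$)
$\left(-20408 - 3369\right) + h{\left(-19 \right)} = \left(-20408 - 3369\right) + 28 = -23777 + 28 = -23749$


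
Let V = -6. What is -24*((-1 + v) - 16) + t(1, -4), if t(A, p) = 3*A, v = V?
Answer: 555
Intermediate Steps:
v = -6
-24*((-1 + v) - 16) + t(1, -4) = -24*((-1 - 6) - 16) + 3*1 = -24*(-7 - 16) + 3 = -24*(-23) + 3 = 552 + 3 = 555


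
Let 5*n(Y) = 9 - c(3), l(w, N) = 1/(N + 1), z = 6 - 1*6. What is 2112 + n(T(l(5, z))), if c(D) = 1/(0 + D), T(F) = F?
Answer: 31706/15 ≈ 2113.7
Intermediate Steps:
z = 0 (z = 6 - 6 = 0)
l(w, N) = 1/(1 + N)
c(D) = 1/D
n(Y) = 26/15 (n(Y) = (9 - 1/3)/5 = (9 - 1*⅓)/5 = (9 - ⅓)/5 = (⅕)*(26/3) = 26/15)
2112 + n(T(l(5, z))) = 2112 + 26/15 = 31706/15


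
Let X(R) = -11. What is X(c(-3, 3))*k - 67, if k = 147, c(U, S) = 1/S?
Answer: -1684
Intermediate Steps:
X(c(-3, 3))*k - 67 = -11*147 - 67 = -1617 - 67 = -1684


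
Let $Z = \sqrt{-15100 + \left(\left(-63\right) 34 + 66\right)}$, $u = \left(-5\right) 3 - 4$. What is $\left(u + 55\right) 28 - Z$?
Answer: $1008 - 2 i \sqrt{4294} \approx 1008.0 - 131.06 i$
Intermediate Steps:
$u = -19$ ($u = -15 - 4 = -19$)
$Z = 2 i \sqrt{4294}$ ($Z = \sqrt{-15100 + \left(-2142 + 66\right)} = \sqrt{-15100 - 2076} = \sqrt{-17176} = 2 i \sqrt{4294} \approx 131.06 i$)
$\left(u + 55\right) 28 - Z = \left(-19 + 55\right) 28 - 2 i \sqrt{4294} = 36 \cdot 28 - 2 i \sqrt{4294} = 1008 - 2 i \sqrt{4294}$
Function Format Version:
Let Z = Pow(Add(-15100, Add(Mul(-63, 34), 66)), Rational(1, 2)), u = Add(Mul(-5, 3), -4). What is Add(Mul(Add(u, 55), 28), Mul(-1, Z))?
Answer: Add(1008, Mul(-2, I, Pow(4294, Rational(1, 2)))) ≈ Add(1008.0, Mul(-131.06, I))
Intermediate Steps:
u = -19 (u = Add(-15, -4) = -19)
Z = Mul(2, I, Pow(4294, Rational(1, 2))) (Z = Pow(Add(-15100, Add(-2142, 66)), Rational(1, 2)) = Pow(Add(-15100, -2076), Rational(1, 2)) = Pow(-17176, Rational(1, 2)) = Mul(2, I, Pow(4294, Rational(1, 2))) ≈ Mul(131.06, I))
Add(Mul(Add(u, 55), 28), Mul(-1, Z)) = Add(Mul(Add(-19, 55), 28), Mul(-1, Mul(2, I, Pow(4294, Rational(1, 2))))) = Add(Mul(36, 28), Mul(-2, I, Pow(4294, Rational(1, 2)))) = Add(1008, Mul(-2, I, Pow(4294, Rational(1, 2))))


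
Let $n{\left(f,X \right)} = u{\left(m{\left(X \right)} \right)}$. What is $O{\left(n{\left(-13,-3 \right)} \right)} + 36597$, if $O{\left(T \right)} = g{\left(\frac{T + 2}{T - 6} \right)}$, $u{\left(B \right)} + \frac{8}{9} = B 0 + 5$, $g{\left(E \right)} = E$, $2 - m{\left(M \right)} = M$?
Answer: $\frac{622094}{17} \approx 36594.0$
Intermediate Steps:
$m{\left(M \right)} = 2 - M$
$u{\left(B \right)} = \frac{37}{9}$ ($u{\left(B \right)} = - \frac{8}{9} + \left(B 0 + 5\right) = - \frac{8}{9} + \left(0 + 5\right) = - \frac{8}{9} + 5 = \frac{37}{9}$)
$n{\left(f,X \right)} = \frac{37}{9}$
$O{\left(T \right)} = \frac{2 + T}{-6 + T}$ ($O{\left(T \right)} = \frac{T + 2}{T - 6} = \frac{2 + T}{-6 + T}$)
$O{\left(n{\left(-13,-3 \right)} \right)} + 36597 = \frac{2 + \frac{37}{9}}{-6 + \frac{37}{9}} + 36597 = \frac{1}{- \frac{17}{9}} \cdot \frac{55}{9} + 36597 = \left(- \frac{9}{17}\right) \frac{55}{9} + 36597 = - \frac{55}{17} + 36597 = \frac{622094}{17}$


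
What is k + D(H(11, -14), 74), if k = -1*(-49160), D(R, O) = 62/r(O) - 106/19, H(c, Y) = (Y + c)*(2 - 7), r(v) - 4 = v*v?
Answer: 2558979749/52060 ≈ 49154.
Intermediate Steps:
r(v) = 4 + v² (r(v) = 4 + v*v = 4 + v²)
H(c, Y) = -5*Y - 5*c (H(c, Y) = (Y + c)*(-5) = -5*Y - 5*c)
D(R, O) = -106/19 + 62/(4 + O²) (D(R, O) = 62/(4 + O²) - 106/19 = -106/19 + 62/(4 + O²))
k = 49160
k + D(H(11, -14), 74) = 49160 + 2*(377 - 53*74²)/(19*(4 + 74²)) = 49160 + 2*(377 - 53*5476)/(19*(4 + 5476)) = 49160 + (2/19)*(377 - 290228)/5480 = 49160 + (2/19)*(1/5480)*(-289851) = 49160 - 289851/52060 = 2558979749/52060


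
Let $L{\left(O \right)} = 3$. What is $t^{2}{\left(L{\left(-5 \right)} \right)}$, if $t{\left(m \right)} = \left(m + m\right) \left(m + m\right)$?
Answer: $1296$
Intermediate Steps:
$t{\left(m \right)} = 4 m^{2}$ ($t{\left(m \right)} = 2 m 2 m = 4 m^{2}$)
$t^{2}{\left(L{\left(-5 \right)} \right)} = \left(4 \cdot 3^{2}\right)^{2} = \left(4 \cdot 9\right)^{2} = 36^{2} = 1296$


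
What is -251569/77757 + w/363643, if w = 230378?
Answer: -73567803721/28275788751 ≈ -2.6018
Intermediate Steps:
-251569/77757 + w/363643 = -251569/77757 + 230378/363643 = -73567803721/28275788751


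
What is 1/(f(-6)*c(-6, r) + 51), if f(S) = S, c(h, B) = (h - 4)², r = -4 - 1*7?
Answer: -1/549 ≈ -0.0018215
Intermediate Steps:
r = -11 (r = -4 - 7 = -11)
c(h, B) = (-4 + h)²
1/(f(-6)*c(-6, r) + 51) = 1/(-6*(-4 - 6)² + 51) = 1/(-6*(-10)² + 51) = 1/(-6*100 + 51) = 1/(-600 + 51) = 1/(-549) = -1/549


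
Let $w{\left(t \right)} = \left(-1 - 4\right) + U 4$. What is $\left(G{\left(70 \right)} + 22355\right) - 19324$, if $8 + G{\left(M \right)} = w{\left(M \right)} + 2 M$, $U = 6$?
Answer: $3182$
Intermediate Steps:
$w{\left(t \right)} = 19$ ($w{\left(t \right)} = \left(-1 - 4\right) + 6 \cdot 4 = \left(-1 - 4\right) + 24 = -5 + 24 = 19$)
$G{\left(M \right)} = 11 + 2 M$ ($G{\left(M \right)} = -8 + \left(19 + 2 M\right) = 11 + 2 M$)
$\left(G{\left(70 \right)} + 22355\right) - 19324 = \left(\left(11 + 2 \cdot 70\right) + 22355\right) - 19324 = \left(\left(11 + 140\right) + 22355\right) - 19324 = \left(151 + 22355\right) - 19324 = 22506 - 19324 = 3182$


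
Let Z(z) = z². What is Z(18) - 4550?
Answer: -4226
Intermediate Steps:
Z(18) - 4550 = 18² - 4550 = 324 - 4550 = -4226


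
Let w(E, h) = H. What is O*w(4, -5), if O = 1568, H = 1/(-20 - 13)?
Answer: -1568/33 ≈ -47.515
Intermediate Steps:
H = -1/33 (H = 1/(-33) = -1/33 ≈ -0.030303)
w(E, h) = -1/33
O*w(4, -5) = 1568*(-1/33) = -1568/33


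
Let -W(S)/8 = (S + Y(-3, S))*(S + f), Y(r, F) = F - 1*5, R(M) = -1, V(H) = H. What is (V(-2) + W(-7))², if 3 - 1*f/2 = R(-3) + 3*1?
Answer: 580644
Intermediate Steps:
f = 2 (f = 6 - 2*(-1 + 3*1) = 6 - 2*(-1 + 3) = 6 - 2*2 = 6 - 4 = 2)
Y(r, F) = -5 + F (Y(r, F) = F - 5 = -5 + F)
W(S) = -8*(-5 + 2*S)*(2 + S) (W(S) = -8*(S + (-5 + S))*(S + 2) = -8*(-5 + 2*S)*(2 + S))
(V(-2) + W(-7))² = (-2 + (80 - 16*(-7)² + 8*(-7)))² = (-2 + (80 - 16*49 - 56))² = (-2 + (80 - 784 - 56))² = (-2 - 760)² = (-762)² = 580644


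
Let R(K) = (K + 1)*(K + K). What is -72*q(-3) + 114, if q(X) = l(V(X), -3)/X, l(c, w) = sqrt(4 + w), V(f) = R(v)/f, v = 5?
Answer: 138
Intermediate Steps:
R(K) = 2*K*(1 + K) (R(K) = (1 + K)*(2*K) = 2*K*(1 + K))
V(f) = 60/f (V(f) = (2*5*(1 + 5))/f = (2*5*6)/f = 60/f)
q(X) = 1/X (q(X) = sqrt(4 - 3)/X = sqrt(1)/X = 1/X)
-72*q(-3) + 114 = -72/(-3) + 114 = -72*(-1/3) + 114 = 24 + 114 = 138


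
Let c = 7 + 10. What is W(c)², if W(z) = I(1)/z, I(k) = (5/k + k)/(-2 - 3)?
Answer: 36/7225 ≈ 0.0049827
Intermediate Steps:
I(k) = -1/k - k/5 (I(k) = (k + 5/k)/(-5) = (k + 5/k)*(-⅕) = -1/k - k/5)
c = 17
W(z) = -6/(5*z) (W(z) = (-1/1 - ⅕*1)/z = (-1*1 - ⅕)/z = (-1 - ⅕)/z = -6/(5*z))
W(c)² = (-6/5/17)² = (-6/5*1/17)² = (-6/85)² = 36/7225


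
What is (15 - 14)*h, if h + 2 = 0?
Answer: -2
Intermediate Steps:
h = -2 (h = -2 + 0 = -2)
(15 - 14)*h = (15 - 14)*(-2) = 1*(-2) = -2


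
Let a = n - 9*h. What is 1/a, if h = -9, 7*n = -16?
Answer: 7/551 ≈ 0.012704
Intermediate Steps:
n = -16/7 (n = (⅐)*(-16) = -16/7 ≈ -2.2857)
a = 551/7 (a = -16/7 - 9*(-9) = -16/7 + 81 = 551/7 ≈ 78.714)
1/a = 1/(551/7) = 7/551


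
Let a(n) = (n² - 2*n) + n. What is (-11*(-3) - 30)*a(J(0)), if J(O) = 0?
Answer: 0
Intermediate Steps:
a(n) = n² - n
(-11*(-3) - 30)*a(J(0)) = (-11*(-3) - 30)*(0*(-1 + 0)) = (33 - 30)*(0*(-1)) = 3*0 = 0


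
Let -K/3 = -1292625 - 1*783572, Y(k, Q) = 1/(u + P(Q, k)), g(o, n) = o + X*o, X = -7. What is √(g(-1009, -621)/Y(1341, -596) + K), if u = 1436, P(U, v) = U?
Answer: √11313951 ≈ 3363.6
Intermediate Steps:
g(o, n) = -6*o (g(o, n) = o - 7*o = -6*o)
Y(k, Q) = 1/(1436 + Q)
K = 6228591 (K = -3*(-1292625 - 1*783572) = -3*(-1292625 - 783572) = -3*(-2076197) = 6228591)
√(g(-1009, -621)/Y(1341, -596) + K) = √((-6*(-1009))/(1/(1436 - 596)) + 6228591) = √(6054/(1/840) + 6228591) = √(6054*840 + 6228591) = √(5085360 + 6228591) = √11313951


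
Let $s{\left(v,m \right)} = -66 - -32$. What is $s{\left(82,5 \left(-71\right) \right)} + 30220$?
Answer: $30186$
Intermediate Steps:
$s{\left(v,m \right)} = -34$ ($s{\left(v,m \right)} = -66 + 32 = -34$)
$s{\left(82,5 \left(-71\right) \right)} + 30220 = -34 + 30220 = 30186$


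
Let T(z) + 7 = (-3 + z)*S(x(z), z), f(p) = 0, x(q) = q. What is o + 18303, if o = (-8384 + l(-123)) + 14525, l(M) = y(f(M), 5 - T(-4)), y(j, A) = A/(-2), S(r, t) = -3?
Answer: 48897/2 ≈ 24449.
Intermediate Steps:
T(z) = 2 - 3*z (T(z) = -7 + (-3 + z)*(-3) = -7 + (9 - 3*z) = 2 - 3*z)
y(j, A) = -A/2 (y(j, A) = A*(-1/2) = -A/2)
l(M) = 9/2 (l(M) = -(5 - (2 - 3*(-4)))/2 = -(5 - (2 + 12))/2 = -(5 - 1*14)/2 = -(5 - 14)/2 = -1/2*(-9) = 9/2)
o = 12291/2 (o = (-8384 + 9/2) + 14525 = -16759/2 + 14525 = 12291/2 ≈ 6145.5)
o + 18303 = 12291/2 + 18303 = 48897/2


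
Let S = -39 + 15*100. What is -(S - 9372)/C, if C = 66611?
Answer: 7911/66611 ≈ 0.11876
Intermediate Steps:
S = 1461 (S = -39 + 1500 = 1461)
-(S - 9372)/C = -(1461 - 9372)/66611 = -(-7911)/66611 = -1*(-7911/66611) = 7911/66611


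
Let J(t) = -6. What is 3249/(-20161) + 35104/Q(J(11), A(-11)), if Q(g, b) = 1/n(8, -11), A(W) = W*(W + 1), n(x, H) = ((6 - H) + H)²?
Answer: 25478339535/20161 ≈ 1.2637e+6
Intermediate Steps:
n(x, H) = 36 (n(x, H) = 6² = 36)
A(W) = W*(1 + W)
Q(g, b) = 1/36
3249/(-20161) + 35104/Q(J(11), A(-11)) = 3249/(-20161) + 35104/(1/36) = 3249*(-1/20161) + 35104*36 = -3249/20161 + 1263744 = 25478339535/20161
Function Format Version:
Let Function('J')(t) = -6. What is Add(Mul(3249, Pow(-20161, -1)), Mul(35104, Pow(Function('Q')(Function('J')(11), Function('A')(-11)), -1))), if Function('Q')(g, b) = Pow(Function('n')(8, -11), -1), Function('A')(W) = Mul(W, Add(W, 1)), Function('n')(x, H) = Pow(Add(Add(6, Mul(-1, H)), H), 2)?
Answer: Rational(25478339535, 20161) ≈ 1.2637e+6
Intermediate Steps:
Function('n')(x, H) = 36 (Function('n')(x, H) = Pow(6, 2) = 36)
Function('A')(W) = Mul(W, Add(1, W))
Function('Q')(g, b) = Rational(1, 36) (Function('Q')(g, b) = Pow(36, -1) = Rational(1, 36))
Add(Mul(3249, Pow(-20161, -1)), Mul(35104, Pow(Function('Q')(Function('J')(11), Function('A')(-11)), -1))) = Add(Mul(3249, Pow(-20161, -1)), Mul(35104, Pow(Rational(1, 36), -1))) = Add(Mul(3249, Rational(-1, 20161)), Mul(35104, 36)) = Add(Rational(-3249, 20161), 1263744) = Rational(25478339535, 20161)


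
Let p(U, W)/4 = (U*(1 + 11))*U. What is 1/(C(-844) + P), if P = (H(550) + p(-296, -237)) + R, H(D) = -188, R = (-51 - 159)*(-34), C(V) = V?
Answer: 1/4211676 ≈ 2.3744e-7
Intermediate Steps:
p(U, W) = 48*U² (p(U, W) = 4*((U*(1 + 11))*U) = 4*((U*12)*U) = 4*((12*U)*U) = 4*(12*U²) = 48*U²)
R = 7140 (R = -210*(-34) = 7140)
P = 4212520 (P = (-188 + 48*(-296)²) + 7140 = (-188 + 48*87616) + 7140 = (-188 + 4205568) + 7140 = 4205380 + 7140 = 4212520)
1/(C(-844) + P) = 1/(-844 + 4212520) = 1/4211676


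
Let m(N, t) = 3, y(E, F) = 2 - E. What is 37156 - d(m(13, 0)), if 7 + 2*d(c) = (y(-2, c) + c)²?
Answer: 37135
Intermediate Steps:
d(c) = -7/2 + (4 + c)²/2 (d(c) = -7/2 + ((2 - 1*(-2)) + c)²/2 = -7/2 + ((2 + 2) + c)²/2 = -7/2 + (4 + c)²/2)
37156 - d(m(13, 0)) = 37156 - (-7/2 + (4 + 3)²/2) = 37156 - (-7/2 + (½)*7²) = 37156 - (-7/2 + (½)*49) = 37156 - (-7/2 + 49/2) = 37156 - 1*21 = 37156 - 21 = 37135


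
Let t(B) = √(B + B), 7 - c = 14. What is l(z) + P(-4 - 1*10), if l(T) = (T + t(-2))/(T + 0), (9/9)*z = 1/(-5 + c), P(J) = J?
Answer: -13 - 24*I ≈ -13.0 - 24.0*I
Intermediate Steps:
c = -7 (c = 7 - 1*14 = 7 - 14 = -7)
z = -1/12 (z = 1/(-5 - 7) = 1/(-12) = -1/12 ≈ -0.083333)
t(B) = √2*√B (t(B) = √(2*B) = √2*√B)
l(T) = (T + 2*I)/T (l(T) = (T + √2*√(-2))/(T + 0) = (T + √2*(I*√2))/T = (T + 2*I)/T)
l(z) + P(-4 - 1*10) = (-1/12 + 2*I)/(-1/12) + (-4 - 1*10) = -12*(-1/12 + 2*I) + (-4 - 10) = (1 - 24*I) - 14 = -13 - 24*I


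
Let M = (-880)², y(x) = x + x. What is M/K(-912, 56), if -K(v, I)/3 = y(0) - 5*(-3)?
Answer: -154880/9 ≈ -17209.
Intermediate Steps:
y(x) = 2*x
K(v, I) = -45 (K(v, I) = -3*(2*0 - 5*(-3)) = -3*(0 + 15) = -3*15 = -45)
M = 774400
M/K(-912, 56) = 774400/(-45) = 774400*(-1/45) = -154880/9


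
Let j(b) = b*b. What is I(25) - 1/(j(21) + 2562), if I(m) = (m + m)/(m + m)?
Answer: 3002/3003 ≈ 0.99967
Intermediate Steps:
j(b) = b²
I(m) = 1 (I(m) = (2*m)/((2*m)) = (2*m)*(1/(2*m)) = 1)
I(25) - 1/(j(21) + 2562) = 1 - 1/(21² + 2562) = 1 - 1/(441 + 2562) = 1 - 1/3003 = 3002/3003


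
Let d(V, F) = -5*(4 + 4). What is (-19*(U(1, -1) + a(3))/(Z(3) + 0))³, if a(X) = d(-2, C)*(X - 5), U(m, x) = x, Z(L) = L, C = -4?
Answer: -3381754501/27 ≈ -1.2525e+8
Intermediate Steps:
d(V, F) = -40 (d(V, F) = -5*8 = -40)
a(X) = 200 - 40*X (a(X) = -40*(X - 5) = -40*(-5 + X) = 200 - 40*X)
(-19*(U(1, -1) + a(3))/(Z(3) + 0))³ = (-19*(-1 + (200 - 40*3))/(3 + 0))³ = (-19*(-1 + (200 - 120))/3)³ = (-19*(-1 + 80)/3)³ = (-1501/3)³ = -3381754501/27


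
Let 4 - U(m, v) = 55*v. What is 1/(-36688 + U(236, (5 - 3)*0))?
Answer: -1/36684 ≈ -2.7260e-5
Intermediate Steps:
U(m, v) = 4 - 55*v
1/(-36688 + U(236, (5 - 3)*0)) = 1/(-36688 + (4 - 55*(5 - 3)*0)) = 1/(-36688 + (4 - 110*0)) = 1/(-36688 + (4 - 55*0)) = 1/(-36688 + (4 + 0)) = 1/(-36688 + 4) = 1/(-36684) = -1/36684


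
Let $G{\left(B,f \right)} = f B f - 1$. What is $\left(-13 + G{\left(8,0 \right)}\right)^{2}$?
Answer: $196$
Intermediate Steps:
$G{\left(B,f \right)} = -1 + B f^{2}$ ($G{\left(B,f \right)} = B f f - 1 = B f^{2} - 1 = -1 + B f^{2}$)
$\left(-13 + G{\left(8,0 \right)}\right)^{2} = \left(-13 - \left(1 - 8 \cdot 0^{2}\right)\right)^{2} = \left(-13 + \left(-1 + 8 \cdot 0\right)\right)^{2} = \left(-13 + \left(-1 + 0\right)\right)^{2} = \left(-13 - 1\right)^{2} = \left(-14\right)^{2} = 196$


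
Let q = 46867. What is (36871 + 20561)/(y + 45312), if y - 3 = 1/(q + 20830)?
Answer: 971993526/766922389 ≈ 1.2674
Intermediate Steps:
y = 203092/67697 (y = 3 + 1/(46867 + 20830) = 3 + 1/67697 = 203092/67697 ≈ 3.0000)
(36871 + 20561)/(y + 45312) = (36871 + 20561)/(203092/67697 + 45312) = 57432/(3067689556/67697) = 57432*(67697/3067689556) = 971993526/766922389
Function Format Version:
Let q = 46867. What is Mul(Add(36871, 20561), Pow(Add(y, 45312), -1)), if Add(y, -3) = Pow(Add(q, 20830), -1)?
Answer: Rational(971993526, 766922389) ≈ 1.2674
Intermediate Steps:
y = Rational(203092, 67697) (y = Add(3, Pow(Add(46867, 20830), -1)) = Add(3, Pow(67697, -1)) = Add(3, Rational(1, 67697)) = Rational(203092, 67697) ≈ 3.0000)
Mul(Add(36871, 20561), Pow(Add(y, 45312), -1)) = Mul(Add(36871, 20561), Pow(Add(Rational(203092, 67697), 45312), -1)) = Mul(57432, Pow(Rational(3067689556, 67697), -1)) = Mul(57432, Rational(67697, 3067689556)) = Rational(971993526, 766922389)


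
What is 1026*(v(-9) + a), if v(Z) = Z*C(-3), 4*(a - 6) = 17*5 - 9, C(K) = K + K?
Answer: 81054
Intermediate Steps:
C(K) = 2*K
a = 25 (a = 6 + (17*5 - 9)/4 = 6 + (85 - 9)/4 = 6 + (1/4)*76 = 6 + 19 = 25)
v(Z) = -6*Z (v(Z) = Z*(2*(-3)) = Z*(-6) = -6*Z)
1026*(v(-9) + a) = 1026*(-6*(-9) + 25) = 1026*(54 + 25) = 1026*79 = 81054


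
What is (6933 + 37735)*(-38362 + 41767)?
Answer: 152094540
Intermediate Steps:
(6933 + 37735)*(-38362 + 41767) = 44668*3405 = 152094540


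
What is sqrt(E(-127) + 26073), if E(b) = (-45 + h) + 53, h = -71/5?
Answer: sqrt(651670)/5 ≈ 161.45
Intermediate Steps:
h = -71/5 (h = -71*1/5 = -71/5 ≈ -14.200)
E(b) = -31/5 (E(b) = (-45 - 71/5) + 53 = -296/5 + 53 = -31/5)
sqrt(E(-127) + 26073) = sqrt(-31/5 + 26073) = sqrt(130334/5) = sqrt(651670)/5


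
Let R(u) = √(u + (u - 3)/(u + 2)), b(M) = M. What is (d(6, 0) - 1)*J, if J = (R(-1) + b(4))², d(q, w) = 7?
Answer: 66 + 48*I*√5 ≈ 66.0 + 107.33*I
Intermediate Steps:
R(u) = √(u + (-3 + u)/(2 + u))
J = (4 + I*√5)² (J = (√((-3 - 1 - (2 - 1))/(2 - 1)) + 4)² = (√((-3 - 1 - 1*1)/1) + 4)² = (√(1*(-3 - 1 - 1)) + 4)² = (√(1*(-5)) + 4)² = (√(-5) + 4)² = (I*√5 + 4)² = (4 + I*√5)² ≈ 11.0 + 17.889*I)
(d(6, 0) - 1)*J = (7 - 1)*(4 + I*√5)² = 6*(4 + I*√5)²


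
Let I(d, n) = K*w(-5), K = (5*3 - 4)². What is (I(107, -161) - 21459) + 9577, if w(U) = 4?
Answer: -11398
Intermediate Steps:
K = 121 (K = (15 - 4)² = 11² = 121)
I(d, n) = 484 (I(d, n) = 121*4 = 484)
(I(107, -161) - 21459) + 9577 = (484 - 21459) + 9577 = -20975 + 9577 = -11398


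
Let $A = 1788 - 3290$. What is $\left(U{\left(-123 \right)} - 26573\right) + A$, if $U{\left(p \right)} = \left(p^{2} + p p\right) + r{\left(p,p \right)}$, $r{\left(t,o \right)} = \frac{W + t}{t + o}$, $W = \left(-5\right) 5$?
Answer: $\frac{268583}{123} \approx 2183.6$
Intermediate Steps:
$W = -25$
$A = -1502$
$r{\left(t,o \right)} = \frac{-25 + t}{o + t}$ ($r{\left(t,o \right)} = \frac{-25 + t}{t + o} = \frac{-25 + t}{o + t}$)
$U{\left(p \right)} = 2 p^{2} + \frac{-25 + p}{2 p}$ ($U{\left(p \right)} = \left(p^{2} + p p\right) + \frac{-25 + p}{p + p} = \left(p^{2} + p^{2}\right) + \frac{-25 + p}{2 p} = 2 p^{2} + \frac{1}{2 p} \left(-25 + p\right) = 2 p^{2} + \frac{-25 + p}{2 p}$)
$\left(U{\left(-123 \right)} - 26573\right) + A = \left(\frac{-25 - 123 + 4 \left(-123\right)^{3}}{2 \left(-123\right)} - 26573\right) - 1502 = \left(\frac{1}{2} \left(- \frac{1}{123}\right) \left(-25 - 123 + 4 \left(-1860867\right)\right) - 26573\right) - 1502 = \left(\frac{1}{2} \left(- \frac{1}{123}\right) \left(-25 - 123 - 7443468\right) - 26573\right) - 1502 = \left(\frac{1}{2} \left(- \frac{1}{123}\right) \left(-7443616\right) - 26573\right) - 1502 = \left(\frac{3721808}{123} - 26573\right) - 1502 = \frac{453329}{123} - 1502 = \frac{268583}{123}$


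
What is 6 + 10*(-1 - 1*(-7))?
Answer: 66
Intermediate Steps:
6 + 10*(-1 - 1*(-7)) = 6 + 10*(-1 + 7) = 6 + 10*6 = 6 + 60 = 66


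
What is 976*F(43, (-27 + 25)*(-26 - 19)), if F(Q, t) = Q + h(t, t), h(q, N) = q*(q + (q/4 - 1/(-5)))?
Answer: 9941536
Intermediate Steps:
h(q, N) = q*(⅕ + 5*q/4) (h(q, N) = q*(q + (q*(¼) - 1*(-⅕))) = q*(q + (q/4 + ⅕)) = q*(q + (⅕ + q/4)) = q*(⅕ + 5*q/4))
F(Q, t) = Q + t*(4 + 25*t)/20
976*F(43, (-27 + 25)*(-26 - 19)) = 976*(43 + ((-27 + 25)*(-26 - 19))*(4 + 25*((-27 + 25)*(-26 - 19)))/20) = 976*(43 + (-2*(-45))*(4 + 25*(-2*(-45)))/20) = 976*(43 + (1/20)*90*(4 + 25*90)) = 976*(43 + (1/20)*90*(4 + 2250)) = 976*(43 + (1/20)*90*2254) = 976*(43 + 10143) = 976*10186 = 9941536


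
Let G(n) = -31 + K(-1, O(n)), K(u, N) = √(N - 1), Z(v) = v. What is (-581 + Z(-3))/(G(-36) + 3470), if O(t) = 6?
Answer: -502094/2956679 + 146*√5/2956679 ≈ -0.16971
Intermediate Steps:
K(u, N) = √(-1 + N)
G(n) = -31 + √5 (G(n) = -31 + √(-1 + 6) = -31 + √5)
(-581 + Z(-3))/(G(-36) + 3470) = (-581 - 3)/((-31 + √5) + 3470) = -584/(3439 + √5)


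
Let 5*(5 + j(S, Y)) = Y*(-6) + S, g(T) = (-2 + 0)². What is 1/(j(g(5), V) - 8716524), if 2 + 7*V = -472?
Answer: -35/305075643 ≈ -1.1473e-7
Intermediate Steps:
g(T) = 4 (g(T) = (-2)² = 4)
V = -474/7 (V = -2/7 + (⅐)*(-472) = -2/7 - 472/7 = -474/7 ≈ -67.714)
j(S, Y) = -5 - 6*Y/5 + S/5 (j(S, Y) = -5 + (Y*(-6) + S)/5 = -5 + (-6*Y + S)/5 = -5 + (S - 6*Y)/5 = -5 + (-6*Y/5 + S/5) = -5 - 6*Y/5 + S/5)
1/(j(g(5), V) - 8716524) = 1/((-5 - 6/5*(-474/7) + (⅕)*4) - 8716524) = 1/((-5 + 2844/35 + ⅘) - 8716524) = 1/(2697/35 - 8716524) = 1/(-305075643/35) = -35/305075643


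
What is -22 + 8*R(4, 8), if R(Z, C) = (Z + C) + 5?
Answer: 114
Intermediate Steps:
R(Z, C) = 5 + C + Z (R(Z, C) = (C + Z) + 5 = 5 + C + Z)
-22 + 8*R(4, 8) = -22 + 8*(5 + 8 + 4) = -22 + 8*17 = -22 + 136 = 114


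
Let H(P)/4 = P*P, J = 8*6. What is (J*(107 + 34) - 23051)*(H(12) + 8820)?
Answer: -152995068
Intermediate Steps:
J = 48
H(P) = 4*P² (H(P) = 4*(P*P) = 4*P²)
(J*(107 + 34) - 23051)*(H(12) + 8820) = (48*(107 + 34) - 23051)*(4*12² + 8820) = (48*141 - 23051)*(4*144 + 8820) = (6768 - 23051)*(576 + 8820) = -16283*9396 = -152995068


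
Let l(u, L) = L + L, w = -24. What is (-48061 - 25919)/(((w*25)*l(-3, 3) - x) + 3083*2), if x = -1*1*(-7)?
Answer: -24660/853 ≈ -28.910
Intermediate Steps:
l(u, L) = 2*L
x = 7 (x = -1*(-7) = 7)
(-48061 - 25919)/(((w*25)*l(-3, 3) - x) + 3083*2) = (-48061 - 25919)/(((-24*25)*(2*3) - 1*7) + 3083*2) = -73980/((-600*6 - 7) + 6166) = -73980/((-3600 - 7) + 6166) = -73980/(-3607 + 6166) = -73980/2559 = -73980*1/2559 = -24660/853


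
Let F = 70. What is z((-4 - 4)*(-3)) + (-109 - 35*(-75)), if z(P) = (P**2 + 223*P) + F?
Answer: 8514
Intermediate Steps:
z(P) = 70 + P**2 + 223*P (z(P) = (P**2 + 223*P) + 70 = 70 + P**2 + 223*P)
z((-4 - 4)*(-3)) + (-109 - 35*(-75)) = (70 + ((-4 - 4)*(-3))**2 + 223*((-4 - 4)*(-3))) + (-109 - 35*(-75)) = (70 + (-8*(-3))**2 + 223*(-8*(-3))) + (-109 + 2625) = (70 + 24**2 + 223*24) + 2516 = (70 + 576 + 5352) + 2516 = 5998 + 2516 = 8514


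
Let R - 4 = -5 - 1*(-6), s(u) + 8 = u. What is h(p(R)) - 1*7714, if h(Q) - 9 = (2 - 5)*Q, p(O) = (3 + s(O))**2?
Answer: -7705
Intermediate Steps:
s(u) = -8 + u
R = 5 (R = 4 + (-5 - 1*(-6)) = 4 + (-5 + 6) = 4 + 1 = 5)
p(O) = (-5 + O)**2 (p(O) = (3 + (-8 + O))**2 = (-5 + O)**2)
h(Q) = 9 - 3*Q (h(Q) = 9 + (2 - 5)*Q = 9 - 3*Q)
h(p(R)) - 1*7714 = (9 - 3*(-5 + 5)**2) - 1*7714 = (9 - 3*0**2) - 7714 = (9 - 3*0) - 7714 = (9 + 0) - 7714 = 9 - 7714 = -7705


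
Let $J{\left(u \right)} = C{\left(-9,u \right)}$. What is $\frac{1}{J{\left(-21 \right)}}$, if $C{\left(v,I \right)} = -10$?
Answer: $- \frac{1}{10} \approx -0.1$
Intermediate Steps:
$J{\left(u \right)} = -10$
$\frac{1}{J{\left(-21 \right)}} = \frac{1}{-10} = - \frac{1}{10}$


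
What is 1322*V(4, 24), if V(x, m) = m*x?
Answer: 126912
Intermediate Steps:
1322*V(4, 24) = 1322*(24*4) = 1322*96 = 126912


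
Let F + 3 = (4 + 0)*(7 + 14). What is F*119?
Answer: 9639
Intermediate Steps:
F = 81 (F = -3 + (4 + 0)*(7 + 14) = -3 + 4*21 = -3 + 84 = 81)
F*119 = 81*119 = 9639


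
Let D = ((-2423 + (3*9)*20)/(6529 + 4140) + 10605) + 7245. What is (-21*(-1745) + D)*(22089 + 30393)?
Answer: 30513311485104/10669 ≈ 2.8600e+9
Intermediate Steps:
D = 190439767/10669 (D = ((-2423 + 27*20)/10669 + 10605) + 7245 = ((-2423 + 540)*(1/10669) + 10605) + 7245 = (-1883*1/10669 + 10605) + 7245 = (-1883/10669 + 10605) + 7245 = 113142862/10669 + 7245 = 190439767/10669 ≈ 17850.)
(-21*(-1745) + D)*(22089 + 30393) = (-21*(-1745) + 190439767/10669)*(22089 + 30393) = (36645 + 190439767/10669)*52482 = (581405272/10669)*52482 = 30513311485104/10669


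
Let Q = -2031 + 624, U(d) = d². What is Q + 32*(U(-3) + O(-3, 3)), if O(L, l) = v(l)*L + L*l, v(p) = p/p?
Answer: -1503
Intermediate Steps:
v(p) = 1
O(L, l) = L + L*l (O(L, l) = 1*L + L*l = L + L*l)
Q = -1407
Q + 32*(U(-3) + O(-3, 3)) = -1407 + 32*((-3)² - 3*(1 + 3)) = -1407 + 32*(9 - 3*4) = -1407 + 32*(9 - 12) = -1407 + 32*(-3) = -1407 - 96 = -1503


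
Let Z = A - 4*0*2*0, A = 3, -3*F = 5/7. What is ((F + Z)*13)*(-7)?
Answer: -754/3 ≈ -251.33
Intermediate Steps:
F = -5/21 (F = -5/(3*7) = -⅓*5/7 = -5/21 ≈ -0.23810)
Z = 3 (Z = 3 - 4*0*2*0 = 3 - 0*0 = 3 - 4*0 = 3 + 0 = 3)
((F + Z)*13)*(-7) = ((-5/21 + 3)*13)*(-7) = ((58/21)*13)*(-7) = (754/21)*(-7) = -754/3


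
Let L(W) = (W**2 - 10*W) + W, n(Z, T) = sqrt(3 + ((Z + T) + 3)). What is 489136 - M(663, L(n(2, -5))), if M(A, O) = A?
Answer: 488473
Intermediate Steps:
n(Z, T) = sqrt(6 + T + Z) (n(Z, T) = sqrt(3 + ((T + Z) + 3)) = sqrt(3 + (3 + T + Z)) = sqrt(6 + T + Z))
L(W) = W**2 - 9*W
489136 - M(663, L(n(2, -5))) = 489136 - 1*663 = 489136 - 663 = 488473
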